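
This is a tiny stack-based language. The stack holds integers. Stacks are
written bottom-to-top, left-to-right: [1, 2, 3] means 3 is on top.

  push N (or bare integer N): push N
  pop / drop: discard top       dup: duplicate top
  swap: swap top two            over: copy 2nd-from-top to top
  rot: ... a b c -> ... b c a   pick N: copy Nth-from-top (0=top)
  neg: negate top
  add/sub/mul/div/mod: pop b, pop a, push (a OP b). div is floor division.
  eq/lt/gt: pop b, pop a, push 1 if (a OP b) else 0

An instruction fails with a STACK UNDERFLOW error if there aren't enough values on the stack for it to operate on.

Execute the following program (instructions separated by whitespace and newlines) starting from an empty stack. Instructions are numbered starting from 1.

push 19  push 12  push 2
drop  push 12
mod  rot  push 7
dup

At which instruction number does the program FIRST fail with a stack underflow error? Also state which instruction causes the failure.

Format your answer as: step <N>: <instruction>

Answer: step 7: rot

Derivation:
Step 1 ('push 19'): stack = [19], depth = 1
Step 2 ('push 12'): stack = [19, 12], depth = 2
Step 3 ('push 2'): stack = [19, 12, 2], depth = 3
Step 4 ('drop'): stack = [19, 12], depth = 2
Step 5 ('push 12'): stack = [19, 12, 12], depth = 3
Step 6 ('mod'): stack = [19, 0], depth = 2
Step 7 ('rot'): needs 3 value(s) but depth is 2 — STACK UNDERFLOW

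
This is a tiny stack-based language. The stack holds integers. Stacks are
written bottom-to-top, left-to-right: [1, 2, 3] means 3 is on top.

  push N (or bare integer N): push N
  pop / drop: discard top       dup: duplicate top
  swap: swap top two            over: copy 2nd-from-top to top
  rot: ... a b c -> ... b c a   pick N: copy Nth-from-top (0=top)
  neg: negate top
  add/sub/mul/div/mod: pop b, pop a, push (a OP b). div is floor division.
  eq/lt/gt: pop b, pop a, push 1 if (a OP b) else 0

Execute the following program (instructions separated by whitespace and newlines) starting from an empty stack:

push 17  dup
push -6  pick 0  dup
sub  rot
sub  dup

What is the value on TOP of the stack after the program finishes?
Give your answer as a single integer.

Answer: -17

Derivation:
After 'push 17': [17]
After 'dup': [17, 17]
After 'push -6': [17, 17, -6]
After 'pick 0': [17, 17, -6, -6]
After 'dup': [17, 17, -6, -6, -6]
After 'sub': [17, 17, -6, 0]
After 'rot': [17, -6, 0, 17]
After 'sub': [17, -6, -17]
After 'dup': [17, -6, -17, -17]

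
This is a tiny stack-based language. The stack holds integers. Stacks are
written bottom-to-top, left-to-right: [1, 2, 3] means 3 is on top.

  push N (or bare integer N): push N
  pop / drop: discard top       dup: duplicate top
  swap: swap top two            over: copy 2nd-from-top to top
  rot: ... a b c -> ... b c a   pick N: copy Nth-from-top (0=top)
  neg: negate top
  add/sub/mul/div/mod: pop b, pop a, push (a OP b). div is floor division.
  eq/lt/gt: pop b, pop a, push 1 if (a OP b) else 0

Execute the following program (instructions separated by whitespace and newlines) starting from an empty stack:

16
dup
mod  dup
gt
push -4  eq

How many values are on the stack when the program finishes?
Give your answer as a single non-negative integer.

Answer: 1

Derivation:
After 'push 16': stack = [16] (depth 1)
After 'dup': stack = [16, 16] (depth 2)
After 'mod': stack = [0] (depth 1)
After 'dup': stack = [0, 0] (depth 2)
After 'gt': stack = [0] (depth 1)
After 'push -4': stack = [0, -4] (depth 2)
After 'eq': stack = [0] (depth 1)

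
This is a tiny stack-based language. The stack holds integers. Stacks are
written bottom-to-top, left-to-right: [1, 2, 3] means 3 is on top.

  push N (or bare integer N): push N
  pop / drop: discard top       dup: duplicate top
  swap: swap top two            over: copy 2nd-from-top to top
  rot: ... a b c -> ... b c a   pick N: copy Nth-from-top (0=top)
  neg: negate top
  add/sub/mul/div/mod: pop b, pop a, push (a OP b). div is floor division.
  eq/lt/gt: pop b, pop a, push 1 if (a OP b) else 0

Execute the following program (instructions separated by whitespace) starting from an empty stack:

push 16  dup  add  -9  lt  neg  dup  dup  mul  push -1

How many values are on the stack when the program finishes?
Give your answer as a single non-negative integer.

Answer: 3

Derivation:
After 'push 16': stack = [16] (depth 1)
After 'dup': stack = [16, 16] (depth 2)
After 'add': stack = [32] (depth 1)
After 'push -9': stack = [32, -9] (depth 2)
After 'lt': stack = [0] (depth 1)
After 'neg': stack = [0] (depth 1)
After 'dup': stack = [0, 0] (depth 2)
After 'dup': stack = [0, 0, 0] (depth 3)
After 'mul': stack = [0, 0] (depth 2)
After 'push -1': stack = [0, 0, -1] (depth 3)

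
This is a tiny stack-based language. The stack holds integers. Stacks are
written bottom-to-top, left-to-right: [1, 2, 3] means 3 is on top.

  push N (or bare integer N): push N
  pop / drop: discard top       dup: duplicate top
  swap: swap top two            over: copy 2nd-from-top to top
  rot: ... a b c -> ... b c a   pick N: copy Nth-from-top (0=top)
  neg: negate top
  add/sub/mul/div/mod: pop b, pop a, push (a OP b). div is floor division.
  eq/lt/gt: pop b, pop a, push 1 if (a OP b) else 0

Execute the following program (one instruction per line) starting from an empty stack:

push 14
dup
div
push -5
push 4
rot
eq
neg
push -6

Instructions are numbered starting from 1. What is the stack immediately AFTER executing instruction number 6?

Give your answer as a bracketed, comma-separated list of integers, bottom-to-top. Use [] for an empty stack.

Answer: [-5, 4, 1]

Derivation:
Step 1 ('push 14'): [14]
Step 2 ('dup'): [14, 14]
Step 3 ('div'): [1]
Step 4 ('push -5'): [1, -5]
Step 5 ('push 4'): [1, -5, 4]
Step 6 ('rot'): [-5, 4, 1]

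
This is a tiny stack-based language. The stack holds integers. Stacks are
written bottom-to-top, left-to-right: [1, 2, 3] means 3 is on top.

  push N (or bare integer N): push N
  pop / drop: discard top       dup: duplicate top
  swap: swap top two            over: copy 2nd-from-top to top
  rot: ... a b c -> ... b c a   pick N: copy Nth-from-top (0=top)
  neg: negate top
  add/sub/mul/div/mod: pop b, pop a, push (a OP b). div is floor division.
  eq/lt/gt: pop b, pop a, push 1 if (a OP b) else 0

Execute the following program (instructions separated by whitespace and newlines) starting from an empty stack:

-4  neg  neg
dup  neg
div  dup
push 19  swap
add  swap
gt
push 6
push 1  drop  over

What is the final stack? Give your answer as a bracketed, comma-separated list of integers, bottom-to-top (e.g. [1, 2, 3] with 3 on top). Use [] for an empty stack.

Answer: [1, 6, 1]

Derivation:
After 'push -4': [-4]
After 'neg': [4]
After 'neg': [-4]
After 'dup': [-4, -4]
After 'neg': [-4, 4]
After 'div': [-1]
After 'dup': [-1, -1]
After 'push 19': [-1, -1, 19]
After 'swap': [-1, 19, -1]
After 'add': [-1, 18]
After 'swap': [18, -1]
After 'gt': [1]
After 'push 6': [1, 6]
After 'push 1': [1, 6, 1]
After 'drop': [1, 6]
After 'over': [1, 6, 1]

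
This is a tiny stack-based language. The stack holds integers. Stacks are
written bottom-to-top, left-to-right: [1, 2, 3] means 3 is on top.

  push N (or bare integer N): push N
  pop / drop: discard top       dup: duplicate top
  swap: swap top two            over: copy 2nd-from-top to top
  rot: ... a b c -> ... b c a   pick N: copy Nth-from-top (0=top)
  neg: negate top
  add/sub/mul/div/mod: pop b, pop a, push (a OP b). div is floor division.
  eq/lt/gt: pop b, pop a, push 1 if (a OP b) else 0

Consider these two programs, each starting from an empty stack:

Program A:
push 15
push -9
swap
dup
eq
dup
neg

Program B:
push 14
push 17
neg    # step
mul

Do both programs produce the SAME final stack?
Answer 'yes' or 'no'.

Program A trace:
  After 'push 15': [15]
  After 'push -9': [15, -9]
  After 'swap': [-9, 15]
  After 'dup': [-9, 15, 15]
  After 'eq': [-9, 1]
  After 'dup': [-9, 1, 1]
  After 'neg': [-9, 1, -1]
Program A final stack: [-9, 1, -1]

Program B trace:
  After 'push 14': [14]
  After 'push 17': [14, 17]
  After 'neg': [14, -17]
  After 'mul': [-238]
Program B final stack: [-238]
Same: no

Answer: no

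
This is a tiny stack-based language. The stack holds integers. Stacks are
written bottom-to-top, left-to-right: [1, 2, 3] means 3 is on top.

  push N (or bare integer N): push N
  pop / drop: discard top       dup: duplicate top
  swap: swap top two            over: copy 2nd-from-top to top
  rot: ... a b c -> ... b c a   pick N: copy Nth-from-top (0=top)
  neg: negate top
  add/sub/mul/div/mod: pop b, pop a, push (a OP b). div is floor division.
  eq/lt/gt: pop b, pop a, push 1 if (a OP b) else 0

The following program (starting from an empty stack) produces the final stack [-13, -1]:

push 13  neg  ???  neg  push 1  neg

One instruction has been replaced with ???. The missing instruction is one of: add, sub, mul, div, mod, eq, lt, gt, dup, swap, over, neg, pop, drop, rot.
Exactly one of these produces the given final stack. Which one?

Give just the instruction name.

Answer: neg

Derivation:
Stack before ???: [-13]
Stack after ???:  [13]
The instruction that transforms [-13] -> [13] is: neg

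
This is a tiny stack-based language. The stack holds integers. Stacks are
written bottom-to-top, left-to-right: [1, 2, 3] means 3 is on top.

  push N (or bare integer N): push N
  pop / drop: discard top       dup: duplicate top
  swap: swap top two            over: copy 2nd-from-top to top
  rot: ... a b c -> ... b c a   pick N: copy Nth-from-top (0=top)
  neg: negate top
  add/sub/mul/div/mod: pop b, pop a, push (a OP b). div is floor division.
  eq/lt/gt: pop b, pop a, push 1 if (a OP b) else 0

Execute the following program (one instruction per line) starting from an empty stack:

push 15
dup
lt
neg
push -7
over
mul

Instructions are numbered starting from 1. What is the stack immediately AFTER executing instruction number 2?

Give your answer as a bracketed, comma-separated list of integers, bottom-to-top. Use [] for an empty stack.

Answer: [15, 15]

Derivation:
Step 1 ('push 15'): [15]
Step 2 ('dup'): [15, 15]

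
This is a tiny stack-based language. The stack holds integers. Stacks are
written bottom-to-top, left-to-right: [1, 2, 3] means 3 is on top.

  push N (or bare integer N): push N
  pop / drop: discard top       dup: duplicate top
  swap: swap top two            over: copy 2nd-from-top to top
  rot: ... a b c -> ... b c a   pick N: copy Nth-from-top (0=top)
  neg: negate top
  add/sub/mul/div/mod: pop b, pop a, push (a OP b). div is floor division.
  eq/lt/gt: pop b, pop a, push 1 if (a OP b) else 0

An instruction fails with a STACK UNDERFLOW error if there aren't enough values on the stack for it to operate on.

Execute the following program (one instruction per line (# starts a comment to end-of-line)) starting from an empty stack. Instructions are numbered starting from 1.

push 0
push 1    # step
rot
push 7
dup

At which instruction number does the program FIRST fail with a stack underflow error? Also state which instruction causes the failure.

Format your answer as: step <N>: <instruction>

Step 1 ('push 0'): stack = [0], depth = 1
Step 2 ('push 1'): stack = [0, 1], depth = 2
Step 3 ('rot'): needs 3 value(s) but depth is 2 — STACK UNDERFLOW

Answer: step 3: rot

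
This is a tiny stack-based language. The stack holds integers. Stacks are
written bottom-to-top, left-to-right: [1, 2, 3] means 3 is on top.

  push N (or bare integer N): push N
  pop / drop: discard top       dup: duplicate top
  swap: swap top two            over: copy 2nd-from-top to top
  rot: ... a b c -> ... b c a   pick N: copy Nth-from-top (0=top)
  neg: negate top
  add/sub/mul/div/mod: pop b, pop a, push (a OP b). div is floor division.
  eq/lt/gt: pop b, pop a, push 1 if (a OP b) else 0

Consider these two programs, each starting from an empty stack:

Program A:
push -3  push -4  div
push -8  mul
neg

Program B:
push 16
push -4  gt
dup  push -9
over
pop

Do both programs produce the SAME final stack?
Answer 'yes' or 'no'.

Answer: no

Derivation:
Program A trace:
  After 'push -3': [-3]
  After 'push -4': [-3, -4]
  After 'div': [0]
  After 'push -8': [0, -8]
  After 'mul': [0]
  After 'neg': [0]
Program A final stack: [0]

Program B trace:
  After 'push 16': [16]
  After 'push -4': [16, -4]
  After 'gt': [1]
  After 'dup': [1, 1]
  After 'push -9': [1, 1, -9]
  After 'over': [1, 1, -9, 1]
  After 'pop': [1, 1, -9]
Program B final stack: [1, 1, -9]
Same: no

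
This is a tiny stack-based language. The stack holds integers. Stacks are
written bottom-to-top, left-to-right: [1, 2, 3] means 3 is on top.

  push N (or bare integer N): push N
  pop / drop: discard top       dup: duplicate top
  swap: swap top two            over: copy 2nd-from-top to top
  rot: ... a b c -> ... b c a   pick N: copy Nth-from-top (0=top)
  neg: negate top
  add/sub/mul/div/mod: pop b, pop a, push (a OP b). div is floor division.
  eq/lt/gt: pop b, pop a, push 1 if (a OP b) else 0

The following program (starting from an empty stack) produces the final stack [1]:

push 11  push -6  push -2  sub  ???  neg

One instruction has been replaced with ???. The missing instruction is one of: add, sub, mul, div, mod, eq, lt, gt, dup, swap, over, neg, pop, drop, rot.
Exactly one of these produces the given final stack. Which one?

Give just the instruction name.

Stack before ???: [11, -4]
Stack after ???:  [-1]
The instruction that transforms [11, -4] -> [-1] is: mod

Answer: mod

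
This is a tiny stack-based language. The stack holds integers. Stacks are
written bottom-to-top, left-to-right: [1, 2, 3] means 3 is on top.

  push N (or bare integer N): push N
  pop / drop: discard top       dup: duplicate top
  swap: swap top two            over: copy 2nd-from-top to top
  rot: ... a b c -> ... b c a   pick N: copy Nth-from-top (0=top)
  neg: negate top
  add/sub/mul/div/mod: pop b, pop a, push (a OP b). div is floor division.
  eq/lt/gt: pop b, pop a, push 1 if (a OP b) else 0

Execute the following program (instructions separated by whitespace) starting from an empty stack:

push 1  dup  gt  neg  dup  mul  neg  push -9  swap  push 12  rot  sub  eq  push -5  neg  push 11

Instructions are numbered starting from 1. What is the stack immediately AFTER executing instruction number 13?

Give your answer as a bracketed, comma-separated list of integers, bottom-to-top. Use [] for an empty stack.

Step 1 ('push 1'): [1]
Step 2 ('dup'): [1, 1]
Step 3 ('gt'): [0]
Step 4 ('neg'): [0]
Step 5 ('dup'): [0, 0]
Step 6 ('mul'): [0]
Step 7 ('neg'): [0]
Step 8 ('push -9'): [0, -9]
Step 9 ('swap'): [-9, 0]
Step 10 ('push 12'): [-9, 0, 12]
Step 11 ('rot'): [0, 12, -9]
Step 12 ('sub'): [0, 21]
Step 13 ('eq'): [0]

Answer: [0]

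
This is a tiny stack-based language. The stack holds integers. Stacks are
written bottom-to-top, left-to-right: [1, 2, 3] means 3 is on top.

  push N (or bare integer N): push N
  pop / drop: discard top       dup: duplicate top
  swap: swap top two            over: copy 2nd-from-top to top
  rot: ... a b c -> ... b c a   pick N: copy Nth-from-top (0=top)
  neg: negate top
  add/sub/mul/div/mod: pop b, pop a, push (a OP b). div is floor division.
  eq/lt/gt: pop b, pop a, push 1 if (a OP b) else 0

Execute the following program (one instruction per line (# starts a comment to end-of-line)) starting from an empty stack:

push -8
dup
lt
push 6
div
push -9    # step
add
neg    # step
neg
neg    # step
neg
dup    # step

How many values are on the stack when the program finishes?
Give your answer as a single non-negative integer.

Answer: 2

Derivation:
After 'push -8': stack = [-8] (depth 1)
After 'dup': stack = [-8, -8] (depth 2)
After 'lt': stack = [0] (depth 1)
After 'push 6': stack = [0, 6] (depth 2)
After 'div': stack = [0] (depth 1)
After 'push -9': stack = [0, -9] (depth 2)
After 'add': stack = [-9] (depth 1)
After 'neg': stack = [9] (depth 1)
After 'neg': stack = [-9] (depth 1)
After 'neg': stack = [9] (depth 1)
After 'neg': stack = [-9] (depth 1)
After 'dup': stack = [-9, -9] (depth 2)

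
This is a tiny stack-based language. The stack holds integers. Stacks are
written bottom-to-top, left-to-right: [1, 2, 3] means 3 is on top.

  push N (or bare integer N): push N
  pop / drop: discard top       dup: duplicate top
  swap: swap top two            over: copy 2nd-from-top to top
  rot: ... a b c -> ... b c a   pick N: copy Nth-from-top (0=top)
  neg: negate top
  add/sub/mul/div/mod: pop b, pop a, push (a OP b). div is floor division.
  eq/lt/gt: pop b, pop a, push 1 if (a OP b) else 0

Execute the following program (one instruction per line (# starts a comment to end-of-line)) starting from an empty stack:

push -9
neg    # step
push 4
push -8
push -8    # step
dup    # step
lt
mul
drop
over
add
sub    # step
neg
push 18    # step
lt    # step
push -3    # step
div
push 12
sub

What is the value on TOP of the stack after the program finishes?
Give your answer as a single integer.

Answer: -13

Derivation:
After 'push -9': [-9]
After 'neg': [9]
After 'push 4': [9, 4]
After 'push -8': [9, 4, -8]
After 'push -8': [9, 4, -8, -8]
After 'dup': [9, 4, -8, -8, -8]
After 'lt': [9, 4, -8, 0]
After 'mul': [9, 4, 0]
After 'drop': [9, 4]
After 'over': [9, 4, 9]
After 'add': [9, 13]
After 'sub': [-4]
After 'neg': [4]
After 'push 18': [4, 18]
After 'lt': [1]
After 'push -3': [1, -3]
After 'div': [-1]
After 'push 12': [-1, 12]
After 'sub': [-13]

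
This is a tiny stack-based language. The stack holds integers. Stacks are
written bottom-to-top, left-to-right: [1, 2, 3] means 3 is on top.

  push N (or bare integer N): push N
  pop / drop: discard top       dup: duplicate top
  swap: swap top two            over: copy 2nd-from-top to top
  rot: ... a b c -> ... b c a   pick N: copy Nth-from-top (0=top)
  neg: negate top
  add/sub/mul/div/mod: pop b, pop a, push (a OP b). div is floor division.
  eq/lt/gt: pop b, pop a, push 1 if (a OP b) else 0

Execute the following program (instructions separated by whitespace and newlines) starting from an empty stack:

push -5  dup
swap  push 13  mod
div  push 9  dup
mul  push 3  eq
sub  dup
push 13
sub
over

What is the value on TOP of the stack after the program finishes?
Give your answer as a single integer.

After 'push -5': [-5]
After 'dup': [-5, -5]
After 'swap': [-5, -5]
After 'push 13': [-5, -5, 13]
After 'mod': [-5, 8]
After 'div': [-1]
After 'push 9': [-1, 9]
After 'dup': [-1, 9, 9]
After 'mul': [-1, 81]
After 'push 3': [-1, 81, 3]
After 'eq': [-1, 0]
After 'sub': [-1]
After 'dup': [-1, -1]
After 'push 13': [-1, -1, 13]
After 'sub': [-1, -14]
After 'over': [-1, -14, -1]

Answer: -1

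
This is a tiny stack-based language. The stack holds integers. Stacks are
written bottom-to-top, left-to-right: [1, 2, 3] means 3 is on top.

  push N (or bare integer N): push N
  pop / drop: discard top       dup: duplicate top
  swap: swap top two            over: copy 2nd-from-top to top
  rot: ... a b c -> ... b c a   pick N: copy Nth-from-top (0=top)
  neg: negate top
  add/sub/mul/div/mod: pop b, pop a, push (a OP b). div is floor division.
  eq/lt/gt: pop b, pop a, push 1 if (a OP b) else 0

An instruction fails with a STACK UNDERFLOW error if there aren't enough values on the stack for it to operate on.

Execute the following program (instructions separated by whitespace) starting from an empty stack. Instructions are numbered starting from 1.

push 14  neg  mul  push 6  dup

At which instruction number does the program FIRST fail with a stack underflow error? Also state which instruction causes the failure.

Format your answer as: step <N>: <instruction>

Step 1 ('push 14'): stack = [14], depth = 1
Step 2 ('neg'): stack = [-14], depth = 1
Step 3 ('mul'): needs 2 value(s) but depth is 1 — STACK UNDERFLOW

Answer: step 3: mul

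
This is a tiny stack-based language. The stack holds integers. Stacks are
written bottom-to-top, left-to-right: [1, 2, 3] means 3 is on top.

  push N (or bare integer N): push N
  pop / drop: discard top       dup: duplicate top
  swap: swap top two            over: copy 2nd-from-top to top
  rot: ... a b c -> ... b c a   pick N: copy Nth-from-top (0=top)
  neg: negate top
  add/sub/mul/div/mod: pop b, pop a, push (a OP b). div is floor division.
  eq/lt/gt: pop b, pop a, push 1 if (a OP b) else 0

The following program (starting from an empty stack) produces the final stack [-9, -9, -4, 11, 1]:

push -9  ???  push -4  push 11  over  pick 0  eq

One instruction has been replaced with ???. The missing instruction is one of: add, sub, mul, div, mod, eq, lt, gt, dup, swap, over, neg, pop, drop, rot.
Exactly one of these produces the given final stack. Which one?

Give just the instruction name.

Stack before ???: [-9]
Stack after ???:  [-9, -9]
The instruction that transforms [-9] -> [-9, -9] is: dup

Answer: dup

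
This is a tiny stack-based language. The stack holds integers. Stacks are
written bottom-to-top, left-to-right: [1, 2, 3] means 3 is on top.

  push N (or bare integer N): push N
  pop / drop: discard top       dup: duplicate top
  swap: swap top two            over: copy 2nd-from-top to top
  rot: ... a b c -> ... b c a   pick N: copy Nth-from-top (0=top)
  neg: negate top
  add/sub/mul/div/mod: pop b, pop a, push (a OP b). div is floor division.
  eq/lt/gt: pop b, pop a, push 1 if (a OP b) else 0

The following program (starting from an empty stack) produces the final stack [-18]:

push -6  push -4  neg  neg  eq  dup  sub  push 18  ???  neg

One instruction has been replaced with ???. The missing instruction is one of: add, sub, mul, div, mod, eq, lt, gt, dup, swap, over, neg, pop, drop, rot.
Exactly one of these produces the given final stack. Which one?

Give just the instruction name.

Answer: add

Derivation:
Stack before ???: [0, 18]
Stack after ???:  [18]
The instruction that transforms [0, 18] -> [18] is: add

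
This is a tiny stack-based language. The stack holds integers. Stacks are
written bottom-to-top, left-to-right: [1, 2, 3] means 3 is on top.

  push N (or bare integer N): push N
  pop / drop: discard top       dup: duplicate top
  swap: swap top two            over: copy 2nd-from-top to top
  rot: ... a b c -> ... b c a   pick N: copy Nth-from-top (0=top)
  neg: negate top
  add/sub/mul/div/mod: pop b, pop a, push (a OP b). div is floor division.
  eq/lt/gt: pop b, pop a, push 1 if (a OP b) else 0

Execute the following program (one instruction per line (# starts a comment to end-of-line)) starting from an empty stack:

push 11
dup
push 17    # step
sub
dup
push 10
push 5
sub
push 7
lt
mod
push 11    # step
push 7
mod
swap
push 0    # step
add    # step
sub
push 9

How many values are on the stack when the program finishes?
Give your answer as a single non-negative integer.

Answer: 4

Derivation:
After 'push 11': stack = [11] (depth 1)
After 'dup': stack = [11, 11] (depth 2)
After 'push 17': stack = [11, 11, 17] (depth 3)
After 'sub': stack = [11, -6] (depth 2)
After 'dup': stack = [11, -6, -6] (depth 3)
After 'push 10': stack = [11, -6, -6, 10] (depth 4)
After 'push 5': stack = [11, -6, -6, 10, 5] (depth 5)
After 'sub': stack = [11, -6, -6, 5] (depth 4)
After 'push 7': stack = [11, -6, -6, 5, 7] (depth 5)
After 'lt': stack = [11, -6, -6, 1] (depth 4)
After 'mod': stack = [11, -6, 0] (depth 3)
After 'push 11': stack = [11, -6, 0, 11] (depth 4)
After 'push 7': stack = [11, -6, 0, 11, 7] (depth 5)
After 'mod': stack = [11, -6, 0, 4] (depth 4)
After 'swap': stack = [11, -6, 4, 0] (depth 4)
After 'push 0': stack = [11, -6, 4, 0, 0] (depth 5)
After 'add': stack = [11, -6, 4, 0] (depth 4)
After 'sub': stack = [11, -6, 4] (depth 3)
After 'push 9': stack = [11, -6, 4, 9] (depth 4)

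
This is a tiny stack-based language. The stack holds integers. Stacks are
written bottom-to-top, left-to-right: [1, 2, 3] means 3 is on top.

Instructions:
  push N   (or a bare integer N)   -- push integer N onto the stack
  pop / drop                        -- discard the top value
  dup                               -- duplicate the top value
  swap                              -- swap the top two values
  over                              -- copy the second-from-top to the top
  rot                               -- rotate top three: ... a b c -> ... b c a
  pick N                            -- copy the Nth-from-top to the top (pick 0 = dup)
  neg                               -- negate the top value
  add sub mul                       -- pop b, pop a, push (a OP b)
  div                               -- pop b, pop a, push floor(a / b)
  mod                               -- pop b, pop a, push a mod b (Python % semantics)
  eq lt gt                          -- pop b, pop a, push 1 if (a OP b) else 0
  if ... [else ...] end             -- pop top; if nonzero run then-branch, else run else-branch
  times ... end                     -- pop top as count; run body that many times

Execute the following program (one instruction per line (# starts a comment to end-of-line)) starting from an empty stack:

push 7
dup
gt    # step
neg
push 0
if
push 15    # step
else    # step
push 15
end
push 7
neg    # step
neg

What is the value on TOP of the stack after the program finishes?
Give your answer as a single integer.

After 'push 7': [7]
After 'dup': [7, 7]
After 'gt': [0]
After 'neg': [0]
After 'push 0': [0, 0]
After 'if': [0]
After 'push 15': [0, 15]
After 'push 7': [0, 15, 7]
After 'neg': [0, 15, -7]
After 'neg': [0, 15, 7]

Answer: 7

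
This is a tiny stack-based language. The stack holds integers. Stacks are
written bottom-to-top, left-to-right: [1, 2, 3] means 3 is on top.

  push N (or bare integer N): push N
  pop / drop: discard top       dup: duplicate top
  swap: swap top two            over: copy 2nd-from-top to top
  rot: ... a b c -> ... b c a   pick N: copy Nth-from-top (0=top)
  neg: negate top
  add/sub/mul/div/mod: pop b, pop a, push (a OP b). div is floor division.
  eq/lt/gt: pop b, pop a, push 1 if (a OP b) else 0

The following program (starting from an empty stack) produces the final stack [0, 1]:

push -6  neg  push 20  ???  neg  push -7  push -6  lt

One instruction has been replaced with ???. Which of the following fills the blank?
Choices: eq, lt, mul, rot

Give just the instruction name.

Stack before ???: [6, 20]
Stack after ???:  [0]
Checking each choice:
  eq: MATCH
  lt: produces [-1, 1]
  mul: produces [-120, 1]
  rot: stack underflow (need 3, have 2)


Answer: eq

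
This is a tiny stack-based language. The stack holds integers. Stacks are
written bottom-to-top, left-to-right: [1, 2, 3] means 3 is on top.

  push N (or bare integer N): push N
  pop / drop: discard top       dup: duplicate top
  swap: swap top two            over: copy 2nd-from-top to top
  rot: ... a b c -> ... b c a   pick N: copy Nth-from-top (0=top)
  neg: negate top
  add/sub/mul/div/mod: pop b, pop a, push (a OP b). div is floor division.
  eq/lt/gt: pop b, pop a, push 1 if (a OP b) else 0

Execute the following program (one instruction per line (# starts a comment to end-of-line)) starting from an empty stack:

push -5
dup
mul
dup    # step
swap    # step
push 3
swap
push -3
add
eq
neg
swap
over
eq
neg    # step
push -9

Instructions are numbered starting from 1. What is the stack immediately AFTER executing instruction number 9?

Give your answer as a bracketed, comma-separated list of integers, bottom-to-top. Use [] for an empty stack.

Step 1 ('push -5'): [-5]
Step 2 ('dup'): [-5, -5]
Step 3 ('mul'): [25]
Step 4 ('dup'): [25, 25]
Step 5 ('swap'): [25, 25]
Step 6 ('push 3'): [25, 25, 3]
Step 7 ('swap'): [25, 3, 25]
Step 8 ('push -3'): [25, 3, 25, -3]
Step 9 ('add'): [25, 3, 22]

Answer: [25, 3, 22]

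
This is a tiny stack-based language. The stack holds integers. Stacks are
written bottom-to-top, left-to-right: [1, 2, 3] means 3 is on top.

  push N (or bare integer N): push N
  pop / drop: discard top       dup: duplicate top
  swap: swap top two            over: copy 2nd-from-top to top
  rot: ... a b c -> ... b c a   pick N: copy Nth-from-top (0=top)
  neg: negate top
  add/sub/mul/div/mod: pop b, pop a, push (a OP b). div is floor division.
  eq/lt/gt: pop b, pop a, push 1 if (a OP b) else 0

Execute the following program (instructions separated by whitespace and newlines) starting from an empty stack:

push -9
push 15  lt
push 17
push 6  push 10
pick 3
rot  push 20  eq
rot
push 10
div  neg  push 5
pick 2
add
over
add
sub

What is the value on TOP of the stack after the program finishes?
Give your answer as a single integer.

Answer: -5

Derivation:
After 'push -9': [-9]
After 'push 15': [-9, 15]
After 'lt': [1]
After 'push 17': [1, 17]
After 'push 6': [1, 17, 6]
After 'push 10': [1, 17, 6, 10]
After 'pick 3': [1, 17, 6, 10, 1]
After 'rot': [1, 17, 10, 1, 6]
After 'push 20': [1, 17, 10, 1, 6, 20]
After 'eq': [1, 17, 10, 1, 0]
After 'rot': [1, 17, 1, 0, 10]
After 'push 10': [1, 17, 1, 0, 10, 10]
After 'div': [1, 17, 1, 0, 1]
After 'neg': [1, 17, 1, 0, -1]
After 'push 5': [1, 17, 1, 0, -1, 5]
After 'pick 2': [1, 17, 1, 0, -1, 5, 0]
After 'add': [1, 17, 1, 0, -1, 5]
After 'over': [1, 17, 1, 0, -1, 5, -1]
After 'add': [1, 17, 1, 0, -1, 4]
After 'sub': [1, 17, 1, 0, -5]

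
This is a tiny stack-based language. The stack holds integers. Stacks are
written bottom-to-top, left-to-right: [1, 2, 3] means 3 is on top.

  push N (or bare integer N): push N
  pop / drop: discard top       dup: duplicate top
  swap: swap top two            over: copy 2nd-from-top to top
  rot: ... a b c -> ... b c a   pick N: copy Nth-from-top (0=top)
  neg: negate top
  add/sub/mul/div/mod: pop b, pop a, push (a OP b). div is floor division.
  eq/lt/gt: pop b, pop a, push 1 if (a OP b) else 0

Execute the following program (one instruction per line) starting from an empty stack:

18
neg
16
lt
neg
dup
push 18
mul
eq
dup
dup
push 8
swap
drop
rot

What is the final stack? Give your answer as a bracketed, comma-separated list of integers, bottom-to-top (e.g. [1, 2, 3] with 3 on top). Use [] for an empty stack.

Answer: [0, 8, 0]

Derivation:
After 'push 18': [18]
After 'neg': [-18]
After 'push 16': [-18, 16]
After 'lt': [1]
After 'neg': [-1]
After 'dup': [-1, -1]
After 'push 18': [-1, -1, 18]
After 'mul': [-1, -18]
After 'eq': [0]
After 'dup': [0, 0]
After 'dup': [0, 0, 0]
After 'push 8': [0, 0, 0, 8]
After 'swap': [0, 0, 8, 0]
After 'drop': [0, 0, 8]
After 'rot': [0, 8, 0]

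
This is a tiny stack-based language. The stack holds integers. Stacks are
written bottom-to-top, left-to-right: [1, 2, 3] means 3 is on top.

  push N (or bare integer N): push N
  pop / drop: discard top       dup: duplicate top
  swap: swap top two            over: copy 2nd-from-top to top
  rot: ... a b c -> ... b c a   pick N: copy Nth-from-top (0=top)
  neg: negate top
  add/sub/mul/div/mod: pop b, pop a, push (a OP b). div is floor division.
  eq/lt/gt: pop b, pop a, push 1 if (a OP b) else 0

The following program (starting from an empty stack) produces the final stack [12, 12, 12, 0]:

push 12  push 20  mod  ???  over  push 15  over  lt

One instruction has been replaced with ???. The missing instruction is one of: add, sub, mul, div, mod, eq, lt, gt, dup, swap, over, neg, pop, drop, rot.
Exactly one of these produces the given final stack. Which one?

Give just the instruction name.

Answer: dup

Derivation:
Stack before ???: [12]
Stack after ???:  [12, 12]
The instruction that transforms [12] -> [12, 12] is: dup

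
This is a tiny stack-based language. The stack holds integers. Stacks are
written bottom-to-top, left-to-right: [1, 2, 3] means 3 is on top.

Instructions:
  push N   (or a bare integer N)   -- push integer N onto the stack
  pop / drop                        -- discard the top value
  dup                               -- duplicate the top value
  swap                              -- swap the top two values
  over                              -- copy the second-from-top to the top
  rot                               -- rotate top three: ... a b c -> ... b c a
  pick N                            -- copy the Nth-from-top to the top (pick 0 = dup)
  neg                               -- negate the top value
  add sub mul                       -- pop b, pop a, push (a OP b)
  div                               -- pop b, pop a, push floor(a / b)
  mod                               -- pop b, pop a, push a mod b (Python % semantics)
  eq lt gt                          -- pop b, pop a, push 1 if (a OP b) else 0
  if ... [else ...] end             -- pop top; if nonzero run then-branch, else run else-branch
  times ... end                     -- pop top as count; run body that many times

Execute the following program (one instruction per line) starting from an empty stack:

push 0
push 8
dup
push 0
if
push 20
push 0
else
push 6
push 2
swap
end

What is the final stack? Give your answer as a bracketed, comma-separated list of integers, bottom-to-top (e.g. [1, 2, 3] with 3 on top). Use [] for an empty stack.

After 'push 0': [0]
After 'push 8': [0, 8]
After 'dup': [0, 8, 8]
After 'push 0': [0, 8, 8, 0]
After 'if': [0, 8, 8]
After 'push 6': [0, 8, 8, 6]
After 'push 2': [0, 8, 8, 6, 2]
After 'swap': [0, 8, 8, 2, 6]

Answer: [0, 8, 8, 2, 6]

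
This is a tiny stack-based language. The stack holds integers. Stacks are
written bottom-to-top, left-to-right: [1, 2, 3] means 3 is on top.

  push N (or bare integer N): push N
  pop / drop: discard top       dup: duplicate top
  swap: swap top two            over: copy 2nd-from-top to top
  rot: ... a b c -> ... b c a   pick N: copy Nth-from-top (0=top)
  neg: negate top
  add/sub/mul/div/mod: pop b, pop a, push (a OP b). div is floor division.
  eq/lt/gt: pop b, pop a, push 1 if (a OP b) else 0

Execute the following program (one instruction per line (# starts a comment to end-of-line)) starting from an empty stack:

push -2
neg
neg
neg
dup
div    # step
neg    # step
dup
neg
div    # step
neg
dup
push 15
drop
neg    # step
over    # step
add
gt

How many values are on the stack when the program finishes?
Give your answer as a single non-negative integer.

After 'push -2': stack = [-2] (depth 1)
After 'neg': stack = [2] (depth 1)
After 'neg': stack = [-2] (depth 1)
After 'neg': stack = [2] (depth 1)
After 'dup': stack = [2, 2] (depth 2)
After 'div': stack = [1] (depth 1)
After 'neg': stack = [-1] (depth 1)
After 'dup': stack = [-1, -1] (depth 2)
After 'neg': stack = [-1, 1] (depth 2)
After 'div': stack = [-1] (depth 1)
After 'neg': stack = [1] (depth 1)
After 'dup': stack = [1, 1] (depth 2)
After 'push 15': stack = [1, 1, 15] (depth 3)
After 'drop': stack = [1, 1] (depth 2)
After 'neg': stack = [1, -1] (depth 2)
After 'over': stack = [1, -1, 1] (depth 3)
After 'add': stack = [1, 0] (depth 2)
After 'gt': stack = [1] (depth 1)

Answer: 1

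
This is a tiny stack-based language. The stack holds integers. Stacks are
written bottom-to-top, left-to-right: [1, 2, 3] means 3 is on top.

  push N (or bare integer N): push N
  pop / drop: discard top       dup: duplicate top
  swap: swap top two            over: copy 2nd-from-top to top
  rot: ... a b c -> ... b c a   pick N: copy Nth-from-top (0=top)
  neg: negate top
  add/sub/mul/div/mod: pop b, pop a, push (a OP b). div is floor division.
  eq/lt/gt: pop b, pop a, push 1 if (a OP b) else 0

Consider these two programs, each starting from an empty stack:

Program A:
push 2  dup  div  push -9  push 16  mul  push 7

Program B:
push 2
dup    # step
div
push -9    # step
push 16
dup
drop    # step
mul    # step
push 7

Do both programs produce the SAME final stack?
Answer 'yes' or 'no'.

Answer: yes

Derivation:
Program A trace:
  After 'push 2': [2]
  After 'dup': [2, 2]
  After 'div': [1]
  After 'push -9': [1, -9]
  After 'push 16': [1, -9, 16]
  After 'mul': [1, -144]
  After 'push 7': [1, -144, 7]
Program A final stack: [1, -144, 7]

Program B trace:
  After 'push 2': [2]
  After 'dup': [2, 2]
  After 'div': [1]
  After 'push -9': [1, -9]
  After 'push 16': [1, -9, 16]
  After 'dup': [1, -9, 16, 16]
  After 'drop': [1, -9, 16]
  After 'mul': [1, -144]
  After 'push 7': [1, -144, 7]
Program B final stack: [1, -144, 7]
Same: yes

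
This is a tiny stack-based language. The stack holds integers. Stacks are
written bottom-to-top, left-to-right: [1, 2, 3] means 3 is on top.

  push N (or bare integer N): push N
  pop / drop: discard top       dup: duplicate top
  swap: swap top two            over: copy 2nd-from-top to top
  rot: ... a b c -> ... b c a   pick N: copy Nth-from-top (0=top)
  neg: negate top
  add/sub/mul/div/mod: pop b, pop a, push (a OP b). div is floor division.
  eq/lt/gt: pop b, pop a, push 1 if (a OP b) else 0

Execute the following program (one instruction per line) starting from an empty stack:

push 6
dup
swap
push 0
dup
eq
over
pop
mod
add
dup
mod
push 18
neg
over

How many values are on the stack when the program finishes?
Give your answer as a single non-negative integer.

Answer: 3

Derivation:
After 'push 6': stack = [6] (depth 1)
After 'dup': stack = [6, 6] (depth 2)
After 'swap': stack = [6, 6] (depth 2)
After 'push 0': stack = [6, 6, 0] (depth 3)
After 'dup': stack = [6, 6, 0, 0] (depth 4)
After 'eq': stack = [6, 6, 1] (depth 3)
After 'over': stack = [6, 6, 1, 6] (depth 4)
After 'pop': stack = [6, 6, 1] (depth 3)
After 'mod': stack = [6, 0] (depth 2)
After 'add': stack = [6] (depth 1)
After 'dup': stack = [6, 6] (depth 2)
After 'mod': stack = [0] (depth 1)
After 'push 18': stack = [0, 18] (depth 2)
After 'neg': stack = [0, -18] (depth 2)
After 'over': stack = [0, -18, 0] (depth 3)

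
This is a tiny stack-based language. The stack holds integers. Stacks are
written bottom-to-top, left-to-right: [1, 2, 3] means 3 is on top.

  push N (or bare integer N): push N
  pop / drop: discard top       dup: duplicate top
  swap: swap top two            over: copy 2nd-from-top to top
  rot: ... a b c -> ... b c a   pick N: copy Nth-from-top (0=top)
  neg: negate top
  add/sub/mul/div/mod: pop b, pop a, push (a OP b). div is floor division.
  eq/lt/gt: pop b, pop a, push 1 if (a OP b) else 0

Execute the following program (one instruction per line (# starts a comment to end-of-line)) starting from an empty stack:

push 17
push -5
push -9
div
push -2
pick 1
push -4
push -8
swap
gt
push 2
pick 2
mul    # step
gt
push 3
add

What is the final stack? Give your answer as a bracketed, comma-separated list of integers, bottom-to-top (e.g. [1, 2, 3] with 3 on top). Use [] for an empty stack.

Answer: [17, 0, -2, 0, 3]

Derivation:
After 'push 17': [17]
After 'push -5': [17, -5]
After 'push -9': [17, -5, -9]
After 'div': [17, 0]
After 'push -2': [17, 0, -2]
After 'pick 1': [17, 0, -2, 0]
After 'push -4': [17, 0, -2, 0, -4]
After 'push -8': [17, 0, -2, 0, -4, -8]
After 'swap': [17, 0, -2, 0, -8, -4]
After 'gt': [17, 0, -2, 0, 0]
After 'push 2': [17, 0, -2, 0, 0, 2]
After 'pick 2': [17, 0, -2, 0, 0, 2, 0]
After 'mul': [17, 0, -2, 0, 0, 0]
After 'gt': [17, 0, -2, 0, 0]
After 'push 3': [17, 0, -2, 0, 0, 3]
After 'add': [17, 0, -2, 0, 3]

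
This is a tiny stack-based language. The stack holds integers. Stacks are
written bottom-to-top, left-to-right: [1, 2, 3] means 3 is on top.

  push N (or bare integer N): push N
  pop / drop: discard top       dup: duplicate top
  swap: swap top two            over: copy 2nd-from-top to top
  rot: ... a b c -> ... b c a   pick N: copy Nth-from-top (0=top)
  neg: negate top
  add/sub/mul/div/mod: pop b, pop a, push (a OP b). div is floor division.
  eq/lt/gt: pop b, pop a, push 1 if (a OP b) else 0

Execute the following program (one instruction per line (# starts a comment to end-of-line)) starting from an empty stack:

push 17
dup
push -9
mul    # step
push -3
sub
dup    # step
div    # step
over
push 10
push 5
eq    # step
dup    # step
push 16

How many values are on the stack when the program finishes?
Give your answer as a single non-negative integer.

Answer: 6

Derivation:
After 'push 17': stack = [17] (depth 1)
After 'dup': stack = [17, 17] (depth 2)
After 'push -9': stack = [17, 17, -9] (depth 3)
After 'mul': stack = [17, -153] (depth 2)
After 'push -3': stack = [17, -153, -3] (depth 3)
After 'sub': stack = [17, -150] (depth 2)
After 'dup': stack = [17, -150, -150] (depth 3)
After 'div': stack = [17, 1] (depth 2)
After 'over': stack = [17, 1, 17] (depth 3)
After 'push 10': stack = [17, 1, 17, 10] (depth 4)
After 'push 5': stack = [17, 1, 17, 10, 5] (depth 5)
After 'eq': stack = [17, 1, 17, 0] (depth 4)
After 'dup': stack = [17, 1, 17, 0, 0] (depth 5)
After 'push 16': stack = [17, 1, 17, 0, 0, 16] (depth 6)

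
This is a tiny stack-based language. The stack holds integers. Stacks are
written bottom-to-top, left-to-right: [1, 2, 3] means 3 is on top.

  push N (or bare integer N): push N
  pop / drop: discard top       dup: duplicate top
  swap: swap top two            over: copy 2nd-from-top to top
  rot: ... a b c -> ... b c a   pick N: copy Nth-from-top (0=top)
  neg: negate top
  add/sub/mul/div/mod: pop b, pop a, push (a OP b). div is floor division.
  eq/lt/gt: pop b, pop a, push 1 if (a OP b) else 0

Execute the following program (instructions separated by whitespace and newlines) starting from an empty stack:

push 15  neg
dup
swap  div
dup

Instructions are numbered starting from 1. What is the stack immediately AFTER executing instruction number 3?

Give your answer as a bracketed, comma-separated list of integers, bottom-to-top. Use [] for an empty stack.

Step 1 ('push 15'): [15]
Step 2 ('neg'): [-15]
Step 3 ('dup'): [-15, -15]

Answer: [-15, -15]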